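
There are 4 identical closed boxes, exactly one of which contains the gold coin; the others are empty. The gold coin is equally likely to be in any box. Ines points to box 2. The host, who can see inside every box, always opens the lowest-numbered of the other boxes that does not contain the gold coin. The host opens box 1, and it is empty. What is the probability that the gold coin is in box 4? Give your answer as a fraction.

1/3

Apply Bayes' rule, conditioning on where the gold coin actually is.
If it is in box 1 (prior 1/4): the host opened box 1, so this case is ruled out; weight (1/4)·0 = 0.
If it is in any of boxes 2, 3, and 4 (prior 1/4 each): box 1 is the lowest-numbered option available, probability 1; weight (1/4)·1 = 1/4 each.
The weights sum to 3/4.
So P(the gold coin in box 4 | the host opened box 1) = (1/4) / (3/4) = 1/3.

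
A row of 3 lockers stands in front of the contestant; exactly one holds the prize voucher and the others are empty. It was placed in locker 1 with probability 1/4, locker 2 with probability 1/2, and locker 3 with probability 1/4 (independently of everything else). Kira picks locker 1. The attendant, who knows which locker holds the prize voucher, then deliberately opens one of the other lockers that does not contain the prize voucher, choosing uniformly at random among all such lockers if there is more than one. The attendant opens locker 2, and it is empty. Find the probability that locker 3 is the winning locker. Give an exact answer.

2/3

Apply Bayes' rule, conditioning on where the prize voucher actually is.
If it is in locker 1 (prior 1/4): the attendant has 2 equally likely choices, so probability 1/2; weight (1/4)·(1/2) = 1/8.
If it is in locker 2 (prior 1/2): the attendant opened locker 2, so this case is ruled out; weight (1/2)·0 = 0.
If it is in locker 3 (prior 1/4): the attendant has no choice, probability 1; weight (1/4)·1 = 1/4.
The weights sum to 3/8.
So P(the prize voucher in locker 3 | the attendant opened locker 2) = (1/4) / (3/8) = 2/3.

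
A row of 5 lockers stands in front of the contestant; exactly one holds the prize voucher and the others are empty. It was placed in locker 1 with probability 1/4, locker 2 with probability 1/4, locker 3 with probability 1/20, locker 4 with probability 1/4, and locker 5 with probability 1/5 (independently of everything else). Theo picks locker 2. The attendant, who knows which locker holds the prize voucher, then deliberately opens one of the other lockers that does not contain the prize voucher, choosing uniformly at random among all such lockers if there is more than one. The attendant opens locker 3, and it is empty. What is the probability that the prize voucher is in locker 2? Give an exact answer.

15/71

Consider each possible location of the prize voucher in turn.
If it is in either of lockers 1 and 4 (prior 1/4 each): the attendant has 3 equally likely choices, so probability 1/3; weight (1/4)·(1/3) = 1/12 each.
If it is in locker 2 (prior 1/4): the attendant has 4 equally likely choices, so probability 1/4; weight (1/4)·(1/4) = 1/16.
If it is in locker 3 (prior 1/20): the attendant opened locker 3, so this case is ruled out; weight (1/20)·0 = 0.
If it is in locker 5 (prior 1/5): the attendant has 3 equally likely choices, so probability 1/3; weight (1/5)·(1/3) = 1/15.
The weights sum to 71/240.
So P(the prize voucher in locker 2 | the attendant opened locker 3) = (1/16) / (71/240) = 15/71.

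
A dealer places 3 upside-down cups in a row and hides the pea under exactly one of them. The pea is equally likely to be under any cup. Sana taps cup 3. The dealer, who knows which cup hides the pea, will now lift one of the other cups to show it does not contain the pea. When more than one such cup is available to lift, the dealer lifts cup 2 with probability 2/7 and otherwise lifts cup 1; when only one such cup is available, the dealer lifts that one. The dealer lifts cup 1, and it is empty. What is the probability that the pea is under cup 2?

7/12

Condition on the true location of the pea.
If it is under cup 1 (prior 1/3): the dealer opened cup 1, so this case is ruled out; weight (1/3)·0 = 0.
If it is under cup 2 (prior 1/3): only cup 1 is available, probability 1; weight (1/3)·1 = 1/3.
If it is under cup 3 (prior 1/3): cup 2 is available but not opened, probability 5/7; weight (1/3)·(5/7) = 5/21.
The weights sum to 4/7.
So P(the pea under cup 2 | the dealer opened cup 1) = (1/3) / (4/7) = 7/12.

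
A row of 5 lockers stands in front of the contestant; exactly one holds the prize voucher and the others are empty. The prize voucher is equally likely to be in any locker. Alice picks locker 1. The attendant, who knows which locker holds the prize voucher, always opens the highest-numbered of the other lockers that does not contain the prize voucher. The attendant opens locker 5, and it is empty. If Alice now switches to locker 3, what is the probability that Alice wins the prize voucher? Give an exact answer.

Apply Bayes' rule, conditioning on where the prize voucher actually is.
If it is in any of lockers 1, 2, 3, and 4 (prior 1/5 each): locker 5 is the highest-numbered option available, probability 1; weight (1/5)·1 = 1/5 each.
If it is in locker 5 (prior 1/5): the attendant opened locker 5, so this case is ruled out; weight (1/5)·0 = 0.
The weights sum to 4/5.
So P(the prize voucher in locker 3 | the attendant opened locker 5) = (1/5) / (4/5) = 1/4.

1/4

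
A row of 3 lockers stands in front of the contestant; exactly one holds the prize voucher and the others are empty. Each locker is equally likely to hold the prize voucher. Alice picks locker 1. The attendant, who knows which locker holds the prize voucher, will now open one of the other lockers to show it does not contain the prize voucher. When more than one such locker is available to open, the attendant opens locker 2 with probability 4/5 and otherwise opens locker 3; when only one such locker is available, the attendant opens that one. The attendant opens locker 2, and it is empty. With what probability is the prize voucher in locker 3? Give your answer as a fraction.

5/9

Apply Bayes' rule, conditioning on where the prize voucher actually is.
If it is in locker 1 (prior 1/3): locker 2 is available, opened with probability 4/5; weight (1/3)·(4/5) = 4/15.
If it is in locker 2 (prior 1/3): the attendant opened locker 2, so this case is ruled out; weight (1/3)·0 = 0.
If it is in locker 3 (prior 1/3): only locker 2 is available, probability 1; weight (1/3)·1 = 1/3.
The weights sum to 3/5.
So P(the prize voucher in locker 3 | the attendant opened locker 2) = (1/3) / (3/5) = 5/9.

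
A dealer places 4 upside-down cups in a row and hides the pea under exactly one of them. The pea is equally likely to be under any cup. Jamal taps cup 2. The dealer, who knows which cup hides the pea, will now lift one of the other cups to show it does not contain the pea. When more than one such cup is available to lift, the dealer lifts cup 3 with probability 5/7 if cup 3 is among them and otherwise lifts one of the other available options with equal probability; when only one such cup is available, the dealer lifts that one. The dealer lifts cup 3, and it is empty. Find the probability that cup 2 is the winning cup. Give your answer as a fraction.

1/3

Apply Bayes' rule, conditioning on where the pea actually is.
If it is under any of cups 1, 2, and 4 (prior 1/4 each): cup 3 is available, opened with probability 5/7; weight (1/4)·(5/7) = 5/28 each.
If it is under cup 3 (prior 1/4): the dealer opened cup 3, so this case is ruled out; weight (1/4)·0 = 0.
The weights sum to 15/28.
So P(the pea under cup 2 | the dealer opened cup 3) = (5/28) / (15/28) = 1/3.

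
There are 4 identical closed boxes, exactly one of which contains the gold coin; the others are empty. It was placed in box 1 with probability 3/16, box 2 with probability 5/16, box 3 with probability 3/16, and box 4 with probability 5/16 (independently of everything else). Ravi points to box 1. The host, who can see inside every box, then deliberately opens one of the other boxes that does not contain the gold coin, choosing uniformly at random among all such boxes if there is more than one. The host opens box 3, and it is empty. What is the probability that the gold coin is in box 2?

Apply Bayes' rule, conditioning on where the gold coin actually is.
If it is in box 1 (prior 3/16): the host has 3 equally likely choices, so probability 1/3; weight (3/16)·(1/3) = 1/16.
If it is in either of boxes 2 and 4 (prior 5/16 each): the host has 2 equally likely choices, so probability 1/2; weight (5/16)·(1/2) = 5/32 each.
If it is in box 3 (prior 3/16): the host opened box 3, so this case is ruled out; weight (3/16)·0 = 0.
The weights sum to 3/8.
So P(the gold coin in box 2 | the host opened box 3) = (5/32) / (3/8) = 5/12.

5/12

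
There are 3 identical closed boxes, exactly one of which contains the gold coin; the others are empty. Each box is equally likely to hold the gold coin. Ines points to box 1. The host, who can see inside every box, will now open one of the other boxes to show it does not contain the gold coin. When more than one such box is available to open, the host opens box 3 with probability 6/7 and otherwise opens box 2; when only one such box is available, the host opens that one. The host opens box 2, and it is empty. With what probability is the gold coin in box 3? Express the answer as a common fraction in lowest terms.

7/8

Condition on the true location of the gold coin.
If it is in box 1 (prior 1/3): box 3 is available but not opened, probability 1/7; weight (1/3)·(1/7) = 1/21.
If it is in box 2 (prior 1/3): the host opened box 2, so this case is ruled out; weight (1/3)·0 = 0.
If it is in box 3 (prior 1/3): only box 2 is available, probability 1; weight (1/3)·1 = 1/3.
The weights sum to 8/21.
So P(the gold coin in box 3 | the host opened box 2) = (1/3) / (8/21) = 7/8.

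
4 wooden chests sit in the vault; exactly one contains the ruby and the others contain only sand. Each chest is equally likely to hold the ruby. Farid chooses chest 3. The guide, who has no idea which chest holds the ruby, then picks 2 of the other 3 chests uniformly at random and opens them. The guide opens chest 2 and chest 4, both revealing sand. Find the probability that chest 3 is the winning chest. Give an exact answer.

Because the guide chose which chests to open without knowing where the ruby is, the choice is independent of the prize location. Learning that none of the 2 opened chests holds the ruby simply rules out those 2 locations and leaves the remaining 2 chests still equally likely by symmetry.
So P(the ruby in chest 3) = 1/2.

1/2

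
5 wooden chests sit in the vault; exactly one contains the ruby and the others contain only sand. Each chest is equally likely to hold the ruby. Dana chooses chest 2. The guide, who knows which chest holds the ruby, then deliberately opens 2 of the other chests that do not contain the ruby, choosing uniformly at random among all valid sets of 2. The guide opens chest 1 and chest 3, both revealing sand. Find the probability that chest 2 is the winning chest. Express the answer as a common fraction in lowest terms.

Condition on the true location of the ruby.
If it is in either of chests 1 and 3 (prior 1/5 each): that chest was opened and seen not to hold the prize — ruled out; weight (1/5)·0 = 0 each.
If it is in chest 2 (prior 1/5): the guide has 6 equally likely choices, so probability 1/6; weight (1/5)·(1/6) = 1/30.
If it is in either of chests 4 and 5 (prior 1/5 each): the guide has 3 equally likely choices, so probability 1/3; weight (1/5)·(1/3) = 1/15 each.
The weights sum to 1/6.
So P(the ruby in chest 2 | the guide opened chest 1 and chest 3) = (1/30) / (1/6) = 1/5.

1/5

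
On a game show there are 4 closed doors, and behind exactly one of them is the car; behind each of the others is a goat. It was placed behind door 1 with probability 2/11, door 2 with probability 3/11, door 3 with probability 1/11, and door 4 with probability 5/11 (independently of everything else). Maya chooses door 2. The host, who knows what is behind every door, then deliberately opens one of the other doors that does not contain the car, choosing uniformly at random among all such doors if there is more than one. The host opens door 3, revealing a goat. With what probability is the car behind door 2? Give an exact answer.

Condition on the true location of the car.
If it is behind door 1 (prior 2/11): the host has 2 equally likely choices, so probability 1/2; weight (2/11)·(1/2) = 1/11.
If it is behind door 2 (prior 3/11): the host has 3 equally likely choices, so probability 1/3; weight (3/11)·(1/3) = 1/11.
If it is behind door 3 (prior 1/11): the host opened door 3, so this case is ruled out; weight (1/11)·0 = 0.
If it is behind door 4 (prior 5/11): the host has 2 equally likely choices, so probability 1/2; weight (5/11)·(1/2) = 5/22.
The weights sum to 9/22.
So P(the car behind door 2 | the host opened door 3) = (1/11) / (9/22) = 2/9.

2/9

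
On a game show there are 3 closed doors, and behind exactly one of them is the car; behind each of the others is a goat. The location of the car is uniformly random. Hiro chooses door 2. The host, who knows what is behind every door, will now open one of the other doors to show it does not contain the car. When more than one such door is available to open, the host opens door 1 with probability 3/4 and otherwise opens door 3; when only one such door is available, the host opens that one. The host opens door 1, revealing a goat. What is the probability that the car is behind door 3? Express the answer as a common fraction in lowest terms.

Apply Bayes' rule, conditioning on where the car actually is.
If it is behind door 1 (prior 1/3): the host opened door 1, so this case is ruled out; weight (1/3)·0 = 0.
If it is behind door 2 (prior 1/3): door 1 is available, opened with probability 3/4; weight (1/3)·(3/4) = 1/4.
If it is behind door 3 (prior 1/3): only door 1 is available, probability 1; weight (1/3)·1 = 1/3.
The weights sum to 7/12.
So P(the car behind door 3 | the host opened door 1) = (1/3) / (7/12) = 4/7.

4/7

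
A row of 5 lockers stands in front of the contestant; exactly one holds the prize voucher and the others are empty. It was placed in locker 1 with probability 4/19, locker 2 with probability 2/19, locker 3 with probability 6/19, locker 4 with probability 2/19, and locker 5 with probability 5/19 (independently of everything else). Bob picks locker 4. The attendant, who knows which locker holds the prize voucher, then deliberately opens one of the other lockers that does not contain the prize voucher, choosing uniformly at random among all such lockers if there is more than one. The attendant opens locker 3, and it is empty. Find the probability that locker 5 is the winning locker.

2/5

Consider each possible location of the prize voucher in turn.
If it is in locker 1 (prior 4/19): the attendant has 3 equally likely choices, so probability 1/3; weight (4/19)·(1/3) = 4/57.
If it is in locker 2 (prior 2/19): the attendant has 3 equally likely choices, so probability 1/3; weight (2/19)·(1/3) = 2/57.
If it is in locker 3 (prior 6/19): the attendant opened locker 3, so this case is ruled out; weight (6/19)·0 = 0.
If it is in locker 4 (prior 2/19): the attendant has 4 equally likely choices, so probability 1/4; weight (2/19)·(1/4) = 1/38.
If it is in locker 5 (prior 5/19): the attendant has 3 equally likely choices, so probability 1/3; weight (5/19)·(1/3) = 5/57.
The weights sum to 25/114.
So P(the prize voucher in locker 5 | the attendant opened locker 3) = (5/57) / (25/114) = 2/5.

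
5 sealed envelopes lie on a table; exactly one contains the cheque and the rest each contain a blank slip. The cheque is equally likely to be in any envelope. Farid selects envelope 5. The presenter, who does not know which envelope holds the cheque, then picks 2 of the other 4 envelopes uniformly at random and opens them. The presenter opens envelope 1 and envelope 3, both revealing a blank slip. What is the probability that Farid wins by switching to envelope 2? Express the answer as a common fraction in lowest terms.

1/3

Condition on the true location of the cheque.
If it is in either of envelopes 1 and 3 (prior 1/5 each): that envelope was opened and seen not to hold the prize — ruled out; weight (1/5)·0 = 0 each.
If it is in any of envelopes 2, 4, and 5 (prior 1/5 each): the presenter picks exactly this set with probability 1/6 regardless, and none is the prize; weight (1/5)·(1/6) = 1/30 each.
The weights sum to 1/10.
So P(the cheque in envelope 2 | the presenter opened envelope 1 and envelope 3) = (1/30) / (1/10) = 1/3.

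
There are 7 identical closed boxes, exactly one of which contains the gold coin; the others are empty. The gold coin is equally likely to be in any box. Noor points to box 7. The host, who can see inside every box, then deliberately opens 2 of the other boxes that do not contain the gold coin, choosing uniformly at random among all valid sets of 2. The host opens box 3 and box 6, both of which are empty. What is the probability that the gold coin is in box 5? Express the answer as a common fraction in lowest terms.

3/14

Apply Bayes' rule, conditioning on where the gold coin actually is.
If it is in any of boxes 1, 2, 4, and 5 (prior 1/7 each): the host has 10 equally likely choices, so probability 1/10; weight (1/7)·(1/10) = 1/70 each.
If it is in either of boxes 3 and 6 (prior 1/7 each): that box was opened and seen not to hold the prize — ruled out; weight (1/7)·0 = 0 each.
If it is in box 7 (prior 1/7): the host has 15 equally likely choices, so probability 1/15; weight (1/7)·(1/15) = 1/105.
The weights sum to 1/15.
So P(the gold coin in box 5 | the host opened box 3 and box 6) = (1/70) / (1/15) = 3/14.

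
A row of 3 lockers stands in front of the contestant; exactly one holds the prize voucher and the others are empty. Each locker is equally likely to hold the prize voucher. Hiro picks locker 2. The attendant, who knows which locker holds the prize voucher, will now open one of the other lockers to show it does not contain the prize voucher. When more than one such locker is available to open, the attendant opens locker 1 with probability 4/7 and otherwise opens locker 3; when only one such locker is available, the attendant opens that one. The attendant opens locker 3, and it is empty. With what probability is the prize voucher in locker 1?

7/10

Condition on the true location of the prize voucher.
If it is in locker 1 (prior 1/3): only locker 3 is available, probability 1; weight (1/3)·1 = 1/3.
If it is in locker 2 (prior 1/3): locker 1 is available but not opened, probability 3/7; weight (1/3)·(3/7) = 1/7.
If it is in locker 3 (prior 1/3): the attendant opened locker 3, so this case is ruled out; weight (1/3)·0 = 0.
The weights sum to 10/21.
So P(the prize voucher in locker 1 | the attendant opened locker 3) = (1/3) / (10/21) = 7/10.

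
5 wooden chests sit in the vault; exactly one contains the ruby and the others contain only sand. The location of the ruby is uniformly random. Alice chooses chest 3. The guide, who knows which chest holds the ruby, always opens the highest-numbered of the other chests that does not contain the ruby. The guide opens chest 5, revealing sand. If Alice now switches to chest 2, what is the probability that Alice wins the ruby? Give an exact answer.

Condition on the true location of the ruby.
If it is in any of chests 1, 2, 3, and 4 (prior 1/5 each): chest 5 is the highest-numbered option available, probability 1; weight (1/5)·1 = 1/5 each.
If it is in chest 5 (prior 1/5): the guide opened chest 5, so this case is ruled out; weight (1/5)·0 = 0.
The weights sum to 4/5.
So P(the ruby in chest 2 | the guide opened chest 5) = (1/5) / (4/5) = 1/4.

1/4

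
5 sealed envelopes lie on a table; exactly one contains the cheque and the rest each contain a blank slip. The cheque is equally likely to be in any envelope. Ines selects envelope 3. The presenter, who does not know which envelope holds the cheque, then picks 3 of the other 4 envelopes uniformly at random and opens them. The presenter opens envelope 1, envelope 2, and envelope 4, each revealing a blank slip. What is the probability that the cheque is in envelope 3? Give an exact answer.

Because the presenter chose which envelopes to open without knowing where the cheque is, the choice is independent of the prize location. Learning that none of the 3 opened envelopes holds the cheque simply rules out those 3 locations and leaves the remaining 2 envelopes still equally likely by symmetry.
So P(the cheque in envelope 3) = 1/2.

1/2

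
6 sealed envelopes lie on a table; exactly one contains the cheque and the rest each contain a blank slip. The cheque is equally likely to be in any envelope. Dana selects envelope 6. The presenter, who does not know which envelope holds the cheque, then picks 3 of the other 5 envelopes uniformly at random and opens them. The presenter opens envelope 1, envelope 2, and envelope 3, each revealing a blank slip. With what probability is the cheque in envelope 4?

Consider each possible location of the cheque in turn.
If it is in any of envelopes 1, 2, and 3 (prior 1/6 each): that envelope was opened and seen not to hold the prize — ruled out; weight (1/6)·0 = 0 each.
If it is in any of envelopes 4, 5, and 6 (prior 1/6 each): the presenter picks exactly this set with probability 1/10 regardless, and none is the prize; weight (1/6)·(1/10) = 1/60 each.
The weights sum to 1/20.
So P(the cheque in envelope 4 | the presenter opened envelope 1, envelope 2, and envelope 3) = (1/60) / (1/20) = 1/3.

1/3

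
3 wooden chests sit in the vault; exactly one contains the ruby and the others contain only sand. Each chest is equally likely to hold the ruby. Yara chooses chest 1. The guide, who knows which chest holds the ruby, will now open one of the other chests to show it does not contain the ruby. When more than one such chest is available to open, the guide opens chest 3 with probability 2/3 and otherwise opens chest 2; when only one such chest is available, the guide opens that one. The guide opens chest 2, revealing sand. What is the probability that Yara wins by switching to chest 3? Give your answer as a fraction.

3/4

Condition on the true location of the ruby.
If it is in chest 1 (prior 1/3): chest 3 is available but not opened, probability 1/3; weight (1/3)·(1/3) = 1/9.
If it is in chest 2 (prior 1/3): the guide opened chest 2, so this case is ruled out; weight (1/3)·0 = 0.
If it is in chest 3 (prior 1/3): only chest 2 is available, probability 1; weight (1/3)·1 = 1/3.
The weights sum to 4/9.
So P(the ruby in chest 3 | the guide opened chest 2) = (1/3) / (4/9) = 3/4.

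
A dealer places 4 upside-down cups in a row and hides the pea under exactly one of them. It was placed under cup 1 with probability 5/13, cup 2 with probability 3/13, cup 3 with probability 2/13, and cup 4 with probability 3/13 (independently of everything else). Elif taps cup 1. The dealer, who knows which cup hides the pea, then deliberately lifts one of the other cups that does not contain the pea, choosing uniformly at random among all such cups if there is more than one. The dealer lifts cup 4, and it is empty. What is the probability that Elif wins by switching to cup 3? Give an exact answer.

6/25

Condition on the true location of the pea.
If it is under cup 1 (prior 5/13): the dealer has 3 equally likely choices, so probability 1/3; weight (5/13)·(1/3) = 5/39.
If it is under cup 2 (prior 3/13): the dealer has 2 equally likely choices, so probability 1/2; weight (3/13)·(1/2) = 3/26.
If it is under cup 3 (prior 2/13): the dealer has 2 equally likely choices, so probability 1/2; weight (2/13)·(1/2) = 1/13.
If it is under cup 4 (prior 3/13): the dealer opened cup 4, so this case is ruled out; weight (3/13)·0 = 0.
The weights sum to 25/78.
So P(the pea under cup 3 | the dealer opened cup 4) = (1/13) / (25/78) = 6/25.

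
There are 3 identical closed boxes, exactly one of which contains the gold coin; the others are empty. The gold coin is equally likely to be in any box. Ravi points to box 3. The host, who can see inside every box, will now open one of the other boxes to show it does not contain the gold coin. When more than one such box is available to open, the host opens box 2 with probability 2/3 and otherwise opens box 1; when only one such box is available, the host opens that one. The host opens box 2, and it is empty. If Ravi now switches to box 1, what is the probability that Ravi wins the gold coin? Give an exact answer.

Apply Bayes' rule, conditioning on where the gold coin actually is.
If it is in box 1 (prior 1/3): only box 2 is available, probability 1; weight (1/3)·1 = 1/3.
If it is in box 2 (prior 1/3): the host opened box 2, so this case is ruled out; weight (1/3)·0 = 0.
If it is in box 3 (prior 1/3): box 2 is available, opened with probability 2/3; weight (1/3)·(2/3) = 2/9.
The weights sum to 5/9.
So P(the gold coin in box 1 | the host opened box 2) = (1/3) / (5/9) = 3/5.

3/5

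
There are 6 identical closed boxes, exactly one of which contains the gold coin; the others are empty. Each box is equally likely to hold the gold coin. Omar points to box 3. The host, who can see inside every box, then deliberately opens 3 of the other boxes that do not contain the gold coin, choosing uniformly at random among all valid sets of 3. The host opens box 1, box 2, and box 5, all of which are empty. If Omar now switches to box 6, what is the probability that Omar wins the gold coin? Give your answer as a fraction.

Apply Bayes' rule, conditioning on where the gold coin actually is.
If it is in any of boxes 1, 2, and 5 (prior 1/6 each): that box was opened and seen not to hold the prize — ruled out; weight (1/6)·0 = 0 each.
If it is in box 3 (prior 1/6): the host has 10 equally likely choices, so probability 1/10; weight (1/6)·(1/10) = 1/60.
If it is in either of boxes 4 and 6 (prior 1/6 each): the host has 4 equally likely choices, so probability 1/4; weight (1/6)·(1/4) = 1/24 each.
The weights sum to 1/10.
So P(the gold coin in box 6 | the host opened box 1, box 2, and box 5) = (1/24) / (1/10) = 5/12.

5/12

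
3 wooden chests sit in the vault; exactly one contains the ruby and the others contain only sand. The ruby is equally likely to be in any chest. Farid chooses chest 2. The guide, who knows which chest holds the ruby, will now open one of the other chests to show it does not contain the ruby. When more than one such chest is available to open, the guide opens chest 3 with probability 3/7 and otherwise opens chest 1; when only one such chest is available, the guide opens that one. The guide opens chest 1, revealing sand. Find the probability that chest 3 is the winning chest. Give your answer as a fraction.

7/11

Apply Bayes' rule, conditioning on where the ruby actually is.
If it is in chest 1 (prior 1/3): the guide opened chest 1, so this case is ruled out; weight (1/3)·0 = 0.
If it is in chest 2 (prior 1/3): chest 3 is available but not opened, probability 4/7; weight (1/3)·(4/7) = 4/21.
If it is in chest 3 (prior 1/3): only chest 1 is available, probability 1; weight (1/3)·1 = 1/3.
The weights sum to 11/21.
So P(the ruby in chest 3 | the guide opened chest 1) = (1/3) / (11/21) = 7/11.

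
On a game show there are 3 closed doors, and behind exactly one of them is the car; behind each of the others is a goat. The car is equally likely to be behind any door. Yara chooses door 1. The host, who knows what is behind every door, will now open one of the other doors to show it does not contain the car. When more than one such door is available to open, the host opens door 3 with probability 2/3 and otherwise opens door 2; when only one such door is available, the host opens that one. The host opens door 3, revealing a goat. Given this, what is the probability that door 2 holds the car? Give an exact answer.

3/5

Condition on the true location of the car.
If it is behind door 1 (prior 1/3): door 3 is available, opened with probability 2/3; weight (1/3)·(2/3) = 2/9.
If it is behind door 2 (prior 1/3): only door 3 is available, probability 1; weight (1/3)·1 = 1/3.
If it is behind door 3 (prior 1/3): the host opened door 3, so this case is ruled out; weight (1/3)·0 = 0.
The weights sum to 5/9.
So P(the car behind door 2 | the host opened door 3) = (1/3) / (5/9) = 3/5.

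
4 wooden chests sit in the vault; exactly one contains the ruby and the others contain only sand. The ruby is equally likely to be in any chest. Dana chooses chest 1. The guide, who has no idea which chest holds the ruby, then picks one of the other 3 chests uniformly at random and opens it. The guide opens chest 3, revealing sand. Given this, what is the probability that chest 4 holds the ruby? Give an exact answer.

1/3

Apply Bayes' rule, conditioning on where the ruby actually is.
If it is in any of chests 1, 2, and 4 (prior 1/4 each): the guide picks chest 3 with probability 1/3 regardless, and it is not the prize; weight (1/4)·(1/3) = 1/12 each.
If it is in chest 3 (prior 1/4): the guide opened chest 3, so this case is ruled out; weight (1/4)·0 = 0.
The weights sum to 1/4.
So P(the ruby in chest 4 | the guide opened chest 3) = (1/12) / (1/4) = 1/3.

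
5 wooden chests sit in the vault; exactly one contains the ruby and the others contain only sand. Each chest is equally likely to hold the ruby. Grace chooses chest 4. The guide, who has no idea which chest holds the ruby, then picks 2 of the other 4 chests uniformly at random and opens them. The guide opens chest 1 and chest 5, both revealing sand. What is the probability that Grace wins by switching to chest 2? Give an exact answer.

Condition on the true location of the ruby.
If it is in either of chests 1 and 5 (prior 1/5 each): that chest was opened and seen not to hold the prize — ruled out; weight (1/5)·0 = 0 each.
If it is in any of chests 2, 3, and 4 (prior 1/5 each): the guide picks exactly this set with probability 1/6 regardless, and none is the prize; weight (1/5)·(1/6) = 1/30 each.
The weights sum to 1/10.
So P(the ruby in chest 2 | the guide opened chest 1 and chest 5) = (1/30) / (1/10) = 1/3.

1/3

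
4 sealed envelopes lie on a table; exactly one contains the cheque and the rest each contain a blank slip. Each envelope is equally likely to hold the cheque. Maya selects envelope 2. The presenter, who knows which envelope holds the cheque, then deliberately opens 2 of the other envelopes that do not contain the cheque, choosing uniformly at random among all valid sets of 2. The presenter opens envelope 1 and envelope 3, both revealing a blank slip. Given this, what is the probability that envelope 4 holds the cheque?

Consider each possible location of the cheque in turn.
If it is in either of envelopes 1 and 3 (prior 1/4 each): that envelope was opened and seen not to hold the prize — ruled out; weight (1/4)·0 = 0 each.
If it is in envelope 2 (prior 1/4): the presenter has 3 equally likely choices, so probability 1/3; weight (1/4)·(1/3) = 1/12.
If it is in envelope 4 (prior 1/4): the presenter has no choice, probability 1; weight (1/4)·1 = 1/4.
The weights sum to 1/3.
So P(the cheque in envelope 4 | the presenter opened envelope 1 and envelope 3) = (1/4) / (1/3) = 3/4.

3/4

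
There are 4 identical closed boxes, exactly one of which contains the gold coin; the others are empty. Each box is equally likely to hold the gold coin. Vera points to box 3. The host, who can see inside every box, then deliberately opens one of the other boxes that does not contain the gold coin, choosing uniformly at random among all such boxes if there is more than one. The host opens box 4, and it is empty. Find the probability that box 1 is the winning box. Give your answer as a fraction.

Apply Bayes' rule, conditioning on where the gold coin actually is.
If it is in either of boxes 1 and 2 (prior 1/4 each): the host has 2 equally likely choices, so probability 1/2; weight (1/4)·(1/2) = 1/8 each.
If it is in box 3 (prior 1/4): the host has 3 equally likely choices, so probability 1/3; weight (1/4)·(1/3) = 1/12.
If it is in box 4 (prior 1/4): the host opened box 4, so this case is ruled out; weight (1/4)·0 = 0.
The weights sum to 1/3.
So P(the gold coin in box 1 | the host opened box 4) = (1/8) / (1/3) = 3/8.

3/8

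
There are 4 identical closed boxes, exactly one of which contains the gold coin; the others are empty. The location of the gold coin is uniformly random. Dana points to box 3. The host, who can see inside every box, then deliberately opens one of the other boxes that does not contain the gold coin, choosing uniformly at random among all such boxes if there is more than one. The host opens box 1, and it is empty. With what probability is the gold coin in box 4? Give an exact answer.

3/8

Apply Bayes' rule, conditioning on where the gold coin actually is.
If it is in box 1 (prior 1/4): the host opened box 1, so this case is ruled out; weight (1/4)·0 = 0.
If it is in either of boxes 2 and 4 (prior 1/4 each): the host has 2 equally likely choices, so probability 1/2; weight (1/4)·(1/2) = 1/8 each.
If it is in box 3 (prior 1/4): the host has 3 equally likely choices, so probability 1/3; weight (1/4)·(1/3) = 1/12.
The weights sum to 1/3.
So P(the gold coin in box 4 | the host opened box 1) = (1/8) / (1/3) = 3/8.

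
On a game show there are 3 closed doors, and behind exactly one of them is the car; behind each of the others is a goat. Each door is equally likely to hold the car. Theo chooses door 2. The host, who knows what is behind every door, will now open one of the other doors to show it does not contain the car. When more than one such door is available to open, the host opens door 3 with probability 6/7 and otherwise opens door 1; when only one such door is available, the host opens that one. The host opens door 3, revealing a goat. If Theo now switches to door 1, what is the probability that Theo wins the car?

Condition on the true location of the car.
If it is behind door 1 (prior 1/3): only door 3 is available, probability 1; weight (1/3)·1 = 1/3.
If it is behind door 2 (prior 1/3): door 3 is available, opened with probability 6/7; weight (1/3)·(6/7) = 2/7.
If it is behind door 3 (prior 1/3): the host opened door 3, so this case is ruled out; weight (1/3)·0 = 0.
The weights sum to 13/21.
So P(the car behind door 1 | the host opened door 3) = (1/3) / (13/21) = 7/13.

7/13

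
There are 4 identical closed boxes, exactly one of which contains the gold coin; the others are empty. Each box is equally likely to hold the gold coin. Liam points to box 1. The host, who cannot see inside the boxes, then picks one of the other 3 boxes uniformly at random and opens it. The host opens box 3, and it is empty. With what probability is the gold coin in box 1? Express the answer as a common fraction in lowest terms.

1/3

Apply Bayes' rule, conditioning on where the gold coin actually is.
If it is in any of boxes 1, 2, and 4 (prior 1/4 each): the host picks box 3 with probability 1/3 regardless, and it is not the prize; weight (1/4)·(1/3) = 1/12 each.
If it is in box 3 (prior 1/4): the host opened box 3, so this case is ruled out; weight (1/4)·0 = 0.
The weights sum to 1/4.
So P(the gold coin in box 1 | the host opened box 3) = (1/12) / (1/4) = 1/3.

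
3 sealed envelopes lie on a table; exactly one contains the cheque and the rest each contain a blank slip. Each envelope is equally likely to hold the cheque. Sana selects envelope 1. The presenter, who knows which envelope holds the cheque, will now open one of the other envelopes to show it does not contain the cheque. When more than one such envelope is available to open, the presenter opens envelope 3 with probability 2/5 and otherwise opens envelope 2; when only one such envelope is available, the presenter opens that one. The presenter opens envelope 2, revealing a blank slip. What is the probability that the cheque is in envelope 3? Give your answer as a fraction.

5/8

Consider each possible location of the cheque in turn.
If it is in envelope 1 (prior 1/3): envelope 3 is available but not opened, probability 3/5; weight (1/3)·(3/5) = 1/5.
If it is in envelope 2 (prior 1/3): the presenter opened envelope 2, so this case is ruled out; weight (1/3)·0 = 0.
If it is in envelope 3 (prior 1/3): only envelope 2 is available, probability 1; weight (1/3)·1 = 1/3.
The weights sum to 8/15.
So P(the cheque in envelope 3 | the presenter opened envelope 2) = (1/3) / (8/15) = 5/8.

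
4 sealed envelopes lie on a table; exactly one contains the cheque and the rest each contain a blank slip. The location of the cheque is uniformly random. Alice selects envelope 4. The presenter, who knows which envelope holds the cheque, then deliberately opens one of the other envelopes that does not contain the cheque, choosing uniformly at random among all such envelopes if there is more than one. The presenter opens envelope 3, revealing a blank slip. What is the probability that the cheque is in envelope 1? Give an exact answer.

3/8

Apply Bayes' rule, conditioning on where the cheque actually is.
If it is in either of envelopes 1 and 2 (prior 1/4 each): the presenter has 2 equally likely choices, so probability 1/2; weight (1/4)·(1/2) = 1/8 each.
If it is in envelope 3 (prior 1/4): the presenter opened envelope 3, so this case is ruled out; weight (1/4)·0 = 0.
If it is in envelope 4 (prior 1/4): the presenter has 3 equally likely choices, so probability 1/3; weight (1/4)·(1/3) = 1/12.
The weights sum to 1/3.
So P(the cheque in envelope 1 | the presenter opened envelope 3) = (1/8) / (1/3) = 3/8.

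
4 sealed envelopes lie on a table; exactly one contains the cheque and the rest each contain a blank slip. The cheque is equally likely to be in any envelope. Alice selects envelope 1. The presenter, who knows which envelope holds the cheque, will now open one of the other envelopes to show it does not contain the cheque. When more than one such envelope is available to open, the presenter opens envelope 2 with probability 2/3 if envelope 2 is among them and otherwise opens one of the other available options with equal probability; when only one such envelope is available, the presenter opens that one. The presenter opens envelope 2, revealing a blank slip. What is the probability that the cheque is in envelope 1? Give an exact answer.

Condition on the true location of the cheque.
If it is in any of envelopes 1, 3, and 4 (prior 1/4 each): envelope 2 is available, opened with probability 2/3; weight (1/4)·(2/3) = 1/6 each.
If it is in envelope 2 (prior 1/4): the presenter opened envelope 2, so this case is ruled out; weight (1/4)·0 = 0.
The weights sum to 1/2.
So P(the cheque in envelope 1 | the presenter opened envelope 2) = (1/6) / (1/2) = 1/3.

1/3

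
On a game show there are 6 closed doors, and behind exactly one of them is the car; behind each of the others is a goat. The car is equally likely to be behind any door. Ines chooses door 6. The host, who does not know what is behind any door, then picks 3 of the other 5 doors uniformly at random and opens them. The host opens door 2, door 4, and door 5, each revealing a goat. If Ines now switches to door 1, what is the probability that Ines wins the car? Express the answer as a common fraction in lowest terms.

Apply Bayes' rule, conditioning on where the car actually is.
If it is behind any of doors 1, 3, and 6 (prior 1/6 each): the host picks exactly this set with probability 1/10 regardless, and none is the prize; weight (1/6)·(1/10) = 1/60 each.
If it is behind any of doors 2, 4, and 5 (prior 1/6 each): that door was opened and seen not to hold the prize — ruled out; weight (1/6)·0 = 0 each.
The weights sum to 1/20.
So P(the car behind door 1 | the host opened door 2, door 4, and door 5) = (1/60) / (1/20) = 1/3.

1/3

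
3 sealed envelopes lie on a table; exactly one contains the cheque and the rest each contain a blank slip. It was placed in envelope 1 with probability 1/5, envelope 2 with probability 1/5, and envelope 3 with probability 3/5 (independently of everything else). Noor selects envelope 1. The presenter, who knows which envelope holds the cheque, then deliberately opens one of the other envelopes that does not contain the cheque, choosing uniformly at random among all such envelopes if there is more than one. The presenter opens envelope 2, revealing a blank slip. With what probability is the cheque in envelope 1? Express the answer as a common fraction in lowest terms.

Consider each possible location of the cheque in turn.
If it is in envelope 1 (prior 1/5): the presenter has 2 equally likely choices, so probability 1/2; weight (1/5)·(1/2) = 1/10.
If it is in envelope 2 (prior 1/5): the presenter opened envelope 2, so this case is ruled out; weight (1/5)·0 = 0.
If it is in envelope 3 (prior 3/5): the presenter has no choice, probability 1; weight (3/5)·1 = 3/5.
The weights sum to 7/10.
So P(the cheque in envelope 1 | the presenter opened envelope 2) = (1/10) / (7/10) = 1/7.

1/7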